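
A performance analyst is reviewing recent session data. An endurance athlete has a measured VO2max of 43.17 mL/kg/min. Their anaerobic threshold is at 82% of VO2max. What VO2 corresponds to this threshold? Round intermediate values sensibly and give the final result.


Anaerobic threshold VO2 = VO2max * 82%
= 43.17 * 0.82
= 35.4 mL/kg/min

35.4 mL/kg/min


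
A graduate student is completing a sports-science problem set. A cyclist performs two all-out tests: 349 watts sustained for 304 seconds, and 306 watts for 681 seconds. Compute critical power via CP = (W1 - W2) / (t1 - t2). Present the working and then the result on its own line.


W1 = P1 * t1 = 349 * 304 = 106096 J
W2 = P2 * t2 = 306 * 681 = 208386 J
CP = (106096 - 208386) / (304 - 681)
= 271.33 W

271.33 W


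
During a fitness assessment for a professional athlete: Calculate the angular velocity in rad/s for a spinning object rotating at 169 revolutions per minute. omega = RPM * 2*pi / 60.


omega = RPM * 2*pi / 60
= 169 * 6.28318531 / 60
= 17.698 rad/s

17.698 rad/s


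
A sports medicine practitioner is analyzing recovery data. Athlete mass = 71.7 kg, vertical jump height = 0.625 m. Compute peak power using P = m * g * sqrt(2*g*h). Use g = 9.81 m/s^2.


sqrt(2 * 9.81 * 0.625) = sqrt(12.2625) = 3.501785 m/s
P = 71.7 * 9.81 * 3.501785
= 2463.08 W

2463.08 W


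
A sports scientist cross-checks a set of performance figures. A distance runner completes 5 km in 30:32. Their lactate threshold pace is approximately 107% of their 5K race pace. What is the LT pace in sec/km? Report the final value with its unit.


Convert to seconds: 30 min 32 s = 1832 s
Pace per km = 1832 / 5 = 366.4 s/km
LT pace = 366.4 * 1.07 = 392.05 s/km

392.05 s/km


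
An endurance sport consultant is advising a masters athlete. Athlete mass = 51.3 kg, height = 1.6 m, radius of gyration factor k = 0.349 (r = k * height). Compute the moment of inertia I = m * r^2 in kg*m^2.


r = k * height = 0.349 * 1.6 = 0.5584 m
r^2 = 0.5584^2 = 0.311811
I = 51.3 * 0.311811 = 15.996 kg*m^2

15.996 kg*m^2


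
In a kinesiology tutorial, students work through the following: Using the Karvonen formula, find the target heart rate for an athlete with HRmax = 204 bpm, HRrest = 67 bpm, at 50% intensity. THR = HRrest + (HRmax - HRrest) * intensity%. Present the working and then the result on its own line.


HRR = 204 - 67 = 137
THR = 67 + 137 * 0.5
= 67 + 68.5
= 135.5 bpm

135.5 bpm


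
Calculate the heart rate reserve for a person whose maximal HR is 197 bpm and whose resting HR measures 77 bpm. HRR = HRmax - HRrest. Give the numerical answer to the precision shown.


HRmax = 197 bpm
HRrest = 77 bpm
HRR = 197 - 77 = 120 bpm

120 bpm


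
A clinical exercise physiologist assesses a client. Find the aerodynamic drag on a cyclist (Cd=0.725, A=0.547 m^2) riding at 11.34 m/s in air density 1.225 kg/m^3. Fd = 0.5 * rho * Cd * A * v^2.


Fd = 0.5 * 1.225 * 0.725 * 0.547 * 11.34^2
= 0.5 * 1.225 * 0.725 * 0.547 * 128.5956
= 31.236 N

31.236 N


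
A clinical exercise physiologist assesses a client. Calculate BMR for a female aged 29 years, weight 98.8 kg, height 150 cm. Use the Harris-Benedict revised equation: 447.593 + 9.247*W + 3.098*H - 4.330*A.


Substituting values:
W term = 9.247 * 98.8 = 913.6036
H term = 3.098 * 150 = 464.7
A term = 4.330 * 29 = 125.57
BMR = 1700.33 kcal/day

1700.33 kcal/day


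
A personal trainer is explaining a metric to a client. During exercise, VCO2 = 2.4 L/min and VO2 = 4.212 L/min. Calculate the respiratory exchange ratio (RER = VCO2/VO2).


RER = VCO2 / VO2
= 2.4 / 4.212
= 0.5698

0.5698


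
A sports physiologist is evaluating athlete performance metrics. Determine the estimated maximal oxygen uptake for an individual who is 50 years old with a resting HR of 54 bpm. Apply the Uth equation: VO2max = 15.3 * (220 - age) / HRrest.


HRmax = 220 - 50 = 170
VO2max = 15.3 * (170 / 54)
= 15.3 * 3.1481
= 48.17 mL/kg/min

48.17 mL/kg/min


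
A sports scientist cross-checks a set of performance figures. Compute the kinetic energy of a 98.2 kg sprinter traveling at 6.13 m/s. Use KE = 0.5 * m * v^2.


Velocity squared = 37.5769
KE = 0.5 * 98.2 * 37.5769 = 1845.03 J

1845.03 J


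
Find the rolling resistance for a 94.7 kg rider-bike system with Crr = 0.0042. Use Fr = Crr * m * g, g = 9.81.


m * g = 94.7 * 9.81 = 929.007 N
Fr = 0.0042 * 929.007 = 3.902 N

3.902 N


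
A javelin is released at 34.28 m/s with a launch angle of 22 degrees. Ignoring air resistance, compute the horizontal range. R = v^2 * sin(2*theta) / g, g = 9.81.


Launch speed squared = 1175.1184
sin(2 * 22 deg) = 0.694658
Range = 1175.1184 * 0.694658 / 9.81
= 83.212 m

83.212 m


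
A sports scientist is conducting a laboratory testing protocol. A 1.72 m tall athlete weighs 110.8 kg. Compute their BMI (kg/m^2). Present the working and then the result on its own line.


height^2 = 2.9584 m^2
BMI = 110.8 / 2.9584 = 37.45 kg/m^2

37.45 kg/m^2


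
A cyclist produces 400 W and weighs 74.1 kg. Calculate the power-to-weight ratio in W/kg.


P/W = power / mass
= 400 / 74.1
= 5.398 W/kg

5.398 W/kg


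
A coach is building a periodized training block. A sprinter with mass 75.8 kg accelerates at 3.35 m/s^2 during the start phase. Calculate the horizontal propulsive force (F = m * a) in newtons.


F = m * a
= 75.8 * 3.35
= 253.93 N

253.93 N


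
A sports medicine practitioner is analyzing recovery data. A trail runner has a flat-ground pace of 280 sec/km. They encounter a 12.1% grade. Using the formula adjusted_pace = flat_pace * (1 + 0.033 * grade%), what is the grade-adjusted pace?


Grade factor = 1 + 0.033 * 12.1 = 1.3993
Adjusted = 280 * 1.3993 = 391.8 sec/km

391.8 s/km


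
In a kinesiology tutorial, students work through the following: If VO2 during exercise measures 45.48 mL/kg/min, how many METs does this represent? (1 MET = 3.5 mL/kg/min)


METs = VO2 / 3.5 = 45.48 / 3.5 = 12.99

12.99 METs


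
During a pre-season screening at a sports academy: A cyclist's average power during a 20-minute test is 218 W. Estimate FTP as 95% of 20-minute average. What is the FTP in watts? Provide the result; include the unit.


FTP = 20-min power * 0.95
= 218 * 0.95
= 207.1 W

207.1 W


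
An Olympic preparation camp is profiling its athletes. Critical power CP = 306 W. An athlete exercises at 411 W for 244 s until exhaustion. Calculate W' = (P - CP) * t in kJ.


P - CP = 411 - 306 = 105 W
W' = 105 * 244 = 25620 J
= 25620 / 1000 = 25.62 kJ

25.62 kJ


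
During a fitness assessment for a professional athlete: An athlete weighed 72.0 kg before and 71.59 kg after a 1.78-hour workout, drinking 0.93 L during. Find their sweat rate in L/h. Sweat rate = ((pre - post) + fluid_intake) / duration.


Body mass change = 0.41 kg
Total sweat loss = 0.41 + 0.93 = 1.34 L
Rate = 1.34 / 1.78 = 0.753 L/h

0.753 L/h


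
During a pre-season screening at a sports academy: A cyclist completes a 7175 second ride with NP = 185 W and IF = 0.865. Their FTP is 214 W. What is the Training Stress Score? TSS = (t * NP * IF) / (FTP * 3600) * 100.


t * NP * IF = 7175 * 185 * 0.865 = 1148179.375
FTP * 3600 = 770400
TSS = (1148179.375 / 770400) * 100 = 149.04

149.04 TSS


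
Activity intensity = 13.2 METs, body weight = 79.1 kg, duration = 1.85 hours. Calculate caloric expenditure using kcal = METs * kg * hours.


kcal = 13.2 * 79.1 * 1.85
= 1044.12 * 1.85
= 1931.62 kcal

1931.62 kcal


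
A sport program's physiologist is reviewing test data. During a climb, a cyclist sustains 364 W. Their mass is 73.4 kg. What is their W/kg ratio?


Power-to-weight = 364 W / 73.4 kg
= 4.959 W/kg

4.959 W/kg


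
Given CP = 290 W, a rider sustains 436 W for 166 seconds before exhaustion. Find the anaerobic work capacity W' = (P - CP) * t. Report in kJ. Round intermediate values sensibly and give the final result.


Excess power = 436 - 290 = 146 W
Work above CP = 146 * 166 = 24236 J
W' = 24.236 kJ

24.236 kJ


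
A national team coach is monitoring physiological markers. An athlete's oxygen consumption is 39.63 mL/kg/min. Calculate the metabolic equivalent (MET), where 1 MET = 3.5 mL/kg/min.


MET = VO2 / 3.5
= 39.63 / 3.5
= 11.32 METs

11.32 METs


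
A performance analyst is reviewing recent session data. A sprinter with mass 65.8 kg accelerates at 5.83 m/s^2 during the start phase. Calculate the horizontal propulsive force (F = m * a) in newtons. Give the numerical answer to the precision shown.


F = m * a
= 65.8 * 5.83
= 383.61 N

383.61 N


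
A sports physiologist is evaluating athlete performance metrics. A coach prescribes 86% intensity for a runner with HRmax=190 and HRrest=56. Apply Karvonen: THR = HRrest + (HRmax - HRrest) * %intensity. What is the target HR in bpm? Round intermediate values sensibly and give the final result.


Heart rate reserve = 190 - 56 = 134
Intensity fraction = 86 / 100 = 0.86
THR = 56 + 134 * 0.86 = 171.24 bpm

171.24 bpm


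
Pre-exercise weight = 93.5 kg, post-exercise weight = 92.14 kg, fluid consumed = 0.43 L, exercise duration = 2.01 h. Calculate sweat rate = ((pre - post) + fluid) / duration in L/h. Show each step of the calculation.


Weight loss = 93.5 - 92.14 = 1.36 kg (approx L)
Total sweat = 1.36 + 0.43 = 1.79 L
Sweat rate = 1.79 / 2.01 = 0.891 L/h

0.891 L/h


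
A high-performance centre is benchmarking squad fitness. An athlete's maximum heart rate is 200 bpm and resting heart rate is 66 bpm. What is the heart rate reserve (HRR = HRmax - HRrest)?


HRR = HRmax - HRrest
= 200 - 66
= 134 bpm

134 bpm


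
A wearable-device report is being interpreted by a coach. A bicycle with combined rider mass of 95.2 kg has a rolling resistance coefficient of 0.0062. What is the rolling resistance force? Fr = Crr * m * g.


Fr = 0.0062 * 95.2 * 9.81
= 0.59024 * 9.81
= 5.79 N

5.79 N


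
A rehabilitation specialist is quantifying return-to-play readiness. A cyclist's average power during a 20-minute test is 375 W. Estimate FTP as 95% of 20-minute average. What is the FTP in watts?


FTP = 20-min power * 0.95
= 375 * 0.95
= 356.25 W

356.25 W


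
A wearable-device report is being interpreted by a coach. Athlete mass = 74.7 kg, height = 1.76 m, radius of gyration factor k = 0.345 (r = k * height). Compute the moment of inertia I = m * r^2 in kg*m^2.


r = k * height = 0.345 * 1.76 = 0.6072 m
r^2 = 0.6072^2 = 0.368692
I = 74.7 * 0.368692 = 27.541 kg*m^2

27.541 kg*m^2


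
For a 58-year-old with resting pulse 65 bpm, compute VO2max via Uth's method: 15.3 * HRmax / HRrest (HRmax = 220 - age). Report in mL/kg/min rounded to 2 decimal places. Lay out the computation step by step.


Step 1: HRmax = 220 - 58 = 162 bpm
Step 2: Ratio = 162 / 65 = 2.4923
Step 3: VO2max = 15.3 * 2.4923 = 38.13 mL/kg/min

38.13 mL/kg/min


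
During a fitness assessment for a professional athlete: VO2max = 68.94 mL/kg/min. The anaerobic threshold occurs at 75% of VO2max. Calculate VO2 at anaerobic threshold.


AT fraction = 75 / 100 = 0.75
AT VO2 = 68.94 * 0.75
= 51.71 mL/kg/min

51.71 mL/kg/min


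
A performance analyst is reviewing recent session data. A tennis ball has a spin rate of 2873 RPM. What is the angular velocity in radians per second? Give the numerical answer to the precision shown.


Convert RPM to rad/s: multiply by 2*pi and divide by 60
omega = 2873 * 2 * pi / 60
= 300.86 rad/s

300.86 rad/s


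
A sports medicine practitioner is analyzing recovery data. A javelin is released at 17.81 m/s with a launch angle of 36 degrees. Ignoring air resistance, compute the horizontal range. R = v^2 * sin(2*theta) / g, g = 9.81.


Launch speed squared = 317.1961
sin(2 * 36 deg) = 0.951057
Range = 317.1961 * 0.951057 / 9.81
= 30.751 m

30.751 m


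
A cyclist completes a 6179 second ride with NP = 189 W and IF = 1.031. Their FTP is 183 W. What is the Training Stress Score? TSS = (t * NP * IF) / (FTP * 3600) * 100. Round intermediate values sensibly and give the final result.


t * NP * IF = 6179 * 189 * 1.031 = 1204033.761
FTP * 3600 = 658800
TSS = (1204033.761 / 658800) * 100 = 182.76

182.76 TSS


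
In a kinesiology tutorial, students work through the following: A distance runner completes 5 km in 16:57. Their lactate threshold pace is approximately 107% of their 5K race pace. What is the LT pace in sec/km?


Convert to seconds: 16 min 57 s = 1017 s
Pace per km = 1017 / 5 = 203.4 s/km
LT pace = 203.4 * 1.07 = 217.64 s/km

217.64 s/km


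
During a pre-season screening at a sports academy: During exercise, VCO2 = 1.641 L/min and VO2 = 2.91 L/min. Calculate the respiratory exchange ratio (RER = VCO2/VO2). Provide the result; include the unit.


RER = VCO2 / VO2
= 1.641 / 2.91
= 0.5639

0.5639


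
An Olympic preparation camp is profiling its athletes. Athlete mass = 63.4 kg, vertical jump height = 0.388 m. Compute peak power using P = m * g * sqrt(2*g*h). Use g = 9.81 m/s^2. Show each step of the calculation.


sqrt(2 * 9.81 * 0.388) = sqrt(7.61256) = 2.759087 m/s
P = 63.4 * 9.81 * 2.759087
= 1716.03 W

1716.03 W


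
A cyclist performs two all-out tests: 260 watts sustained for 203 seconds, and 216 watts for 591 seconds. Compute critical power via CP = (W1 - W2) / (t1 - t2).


W1 = P1 * t1 = 260 * 203 = 52780 J
W2 = P2 * t2 = 216 * 591 = 127656 J
CP = (52780 - 127656) / (203 - 591)
= 192.98 W

192.98 W


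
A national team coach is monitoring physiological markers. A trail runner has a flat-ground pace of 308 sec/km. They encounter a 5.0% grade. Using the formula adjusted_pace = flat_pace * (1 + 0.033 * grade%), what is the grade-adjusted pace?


Grade factor = 1 + 0.033 * 5.0 = 1.165
Adjusted = 308 * 1.165 = 358.82 sec/km

358.82 s/km


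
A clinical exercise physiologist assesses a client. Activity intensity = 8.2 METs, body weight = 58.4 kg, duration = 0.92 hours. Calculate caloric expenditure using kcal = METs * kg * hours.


kcal = 8.2 * 58.4 * 0.92
= 478.88 * 0.92
= 440.57 kcal

440.57 kcal


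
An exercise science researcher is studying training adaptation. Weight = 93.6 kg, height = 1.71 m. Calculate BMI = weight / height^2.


height^2 = 1.71^2 = 2.9241
BMI = 93.6 / 2.9241 = 32.01 kg/m^2

32.01 kg/m^2


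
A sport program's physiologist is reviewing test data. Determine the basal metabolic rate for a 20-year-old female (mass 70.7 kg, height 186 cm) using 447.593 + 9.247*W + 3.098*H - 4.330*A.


BMR = 447.593 + 9.247*70.7 + 3.098*186 - 4.330*20
= 1590.98 kcal/day

1590.98 kcal/day


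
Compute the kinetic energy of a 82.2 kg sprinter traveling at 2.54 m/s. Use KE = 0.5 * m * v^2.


Velocity squared = 6.4516
KE = 0.5 * 82.2 * 6.4516 = 265.16 J

265.16 J


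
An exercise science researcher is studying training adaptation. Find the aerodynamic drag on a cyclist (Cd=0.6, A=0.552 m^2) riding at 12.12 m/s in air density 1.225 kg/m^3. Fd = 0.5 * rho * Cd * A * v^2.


Fd = 0.5 * 1.225 * 0.6 * 0.552 * 12.12^2
= 0.5 * 1.225 * 0.6 * 0.552 * 146.8944
= 29.799 N

29.799 N


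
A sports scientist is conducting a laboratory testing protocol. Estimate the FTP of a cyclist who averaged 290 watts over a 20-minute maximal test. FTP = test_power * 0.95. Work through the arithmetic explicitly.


FTP = 290 * 0.95 = 275.5 W

275.5 W


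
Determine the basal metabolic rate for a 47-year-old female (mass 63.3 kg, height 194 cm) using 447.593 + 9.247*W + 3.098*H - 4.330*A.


BMR = 447.593 + 9.247*63.3 + 3.098*194 - 4.330*47
= 1430.43 kcal/day

1430.43 kcal/day


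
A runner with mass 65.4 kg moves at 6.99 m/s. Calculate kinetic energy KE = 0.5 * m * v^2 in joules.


v^2 = 6.99^2 = 48.8601
KE = 0.5 * 65.4 * 48.8601
= 1597.73 J

1597.73 J


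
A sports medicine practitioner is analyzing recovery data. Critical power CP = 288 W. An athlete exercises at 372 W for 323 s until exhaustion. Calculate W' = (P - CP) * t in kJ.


P - CP = 372 - 288 = 84 W
W' = 84 * 323 = 27132 J
= 27132 / 1000 = 27.132 kJ

27.132 kJ


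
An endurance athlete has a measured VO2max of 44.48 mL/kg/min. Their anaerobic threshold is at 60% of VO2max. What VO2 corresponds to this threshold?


Anaerobic threshold VO2 = VO2max * 60%
= 44.48 * 0.6
= 26.69 mL/kg/min

26.69 mL/kg/min


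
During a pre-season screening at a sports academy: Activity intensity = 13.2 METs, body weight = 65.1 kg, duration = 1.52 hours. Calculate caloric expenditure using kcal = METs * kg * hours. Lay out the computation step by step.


kcal = 13.2 * 65.1 * 1.52
= 859.32 * 1.52
= 1306.17 kcal

1306.17 kcal


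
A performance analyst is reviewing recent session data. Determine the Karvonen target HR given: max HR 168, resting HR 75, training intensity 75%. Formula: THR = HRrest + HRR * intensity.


HRR = HRmax - HRrest = 168 - 75 = 93
THR = 75 + 93 * 0.75
= 144.75 bpm

144.75 bpm


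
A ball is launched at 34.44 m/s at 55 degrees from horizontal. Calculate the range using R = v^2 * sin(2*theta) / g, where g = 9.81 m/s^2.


sin(2 * 55) = sin(110) = 0.939693
v^2 = 34.44^2 = 1186.1136
R = 1186.1136 * 0.939693 / 9.81
= 113.617 m

113.617 m


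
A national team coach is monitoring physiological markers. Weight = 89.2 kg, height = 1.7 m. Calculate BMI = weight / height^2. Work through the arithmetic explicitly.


height^2 = 1.7^2 = 2.89
BMI = 89.2 / 2.89 = 30.87 kg/m^2

30.87 kg/m^2


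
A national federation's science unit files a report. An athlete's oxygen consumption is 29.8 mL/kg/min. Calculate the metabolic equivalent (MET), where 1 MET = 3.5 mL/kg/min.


MET = VO2 / 3.5
= 29.8 / 3.5
= 8.51 METs

8.51 METs


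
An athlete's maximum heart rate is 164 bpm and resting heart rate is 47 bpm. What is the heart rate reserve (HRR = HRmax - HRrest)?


HRR = HRmax - HRrest
= 164 - 47
= 117 bpm

117 bpm


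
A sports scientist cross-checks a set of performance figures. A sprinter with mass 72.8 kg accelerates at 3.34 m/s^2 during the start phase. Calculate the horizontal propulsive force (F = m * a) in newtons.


F = m * a
= 72.8 * 3.34
= 243.15 N

243.15 N


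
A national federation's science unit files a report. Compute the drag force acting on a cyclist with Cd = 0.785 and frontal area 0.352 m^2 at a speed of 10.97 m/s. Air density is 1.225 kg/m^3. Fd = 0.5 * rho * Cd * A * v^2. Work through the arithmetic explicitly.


Step 1: v^2 = 120.3409
Step 2: Fd = 0.5 * 1.225 * 0.785 * 0.352 * 120.3409
= 20.367 N

20.367 N


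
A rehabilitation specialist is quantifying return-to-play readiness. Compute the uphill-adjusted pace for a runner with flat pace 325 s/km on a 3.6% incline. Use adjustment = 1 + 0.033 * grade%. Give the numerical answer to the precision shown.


Adjustment factor = 1 + 0.033 * 3.6 = 1.1188
Grade-adjusted pace = 325 * 1.1188 = 363.61 s/km

363.61 s/km


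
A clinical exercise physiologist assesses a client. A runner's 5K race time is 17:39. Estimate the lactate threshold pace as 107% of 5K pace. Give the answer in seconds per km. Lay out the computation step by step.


Total race time = 17*60 + 39 = 1059 seconds
5K pace = 1059 / 5 = 211.8 sec/km
LT pace = 211.8 * 1.07 = 226.63 sec/km

226.63 s/km


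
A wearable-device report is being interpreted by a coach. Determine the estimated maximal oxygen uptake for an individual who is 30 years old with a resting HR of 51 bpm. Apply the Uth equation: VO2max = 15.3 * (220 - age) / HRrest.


HRmax = 220 - 30 = 190
VO2max = 15.3 * (190 / 51)
= 15.3 * 3.7255
= 57.0 mL/kg/min

57.0 mL/kg/min


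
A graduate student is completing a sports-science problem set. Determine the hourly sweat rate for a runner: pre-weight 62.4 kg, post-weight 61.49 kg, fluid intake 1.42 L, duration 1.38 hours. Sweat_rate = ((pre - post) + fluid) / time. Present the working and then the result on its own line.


Mass lost = 62.4 - 61.49 = 0.91 kg
Add fluid consumed: 0.91 + 1.42 = 2.33 L total sweat
Sweat rate = 2.33 / 1.38 = 1.688 L/h

1.688 L/h


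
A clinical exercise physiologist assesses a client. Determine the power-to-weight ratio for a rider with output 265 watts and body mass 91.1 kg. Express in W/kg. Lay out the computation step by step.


P/W = 265 / 91.1 = 2.909 W/kg

2.909 W/kg


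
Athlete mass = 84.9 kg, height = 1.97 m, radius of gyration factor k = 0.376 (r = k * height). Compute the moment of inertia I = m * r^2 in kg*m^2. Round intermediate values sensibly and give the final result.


r = k * height = 0.376 * 1.97 = 0.74072 m
r^2 = 0.74072^2 = 0.548666
I = 84.9 * 0.548666 = 46.582 kg*m^2

46.582 kg*m^2


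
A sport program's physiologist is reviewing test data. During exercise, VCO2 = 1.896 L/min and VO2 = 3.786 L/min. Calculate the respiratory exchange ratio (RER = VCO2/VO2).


RER = VCO2 / VO2
= 1.896 / 3.786
= 0.5008

0.5008


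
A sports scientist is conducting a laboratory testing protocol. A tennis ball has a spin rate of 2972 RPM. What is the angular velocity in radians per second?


Convert RPM to rad/s: multiply by 2*pi and divide by 60
omega = 2972 * 2 * pi / 60
= 311.227 rad/s

311.227 rad/s


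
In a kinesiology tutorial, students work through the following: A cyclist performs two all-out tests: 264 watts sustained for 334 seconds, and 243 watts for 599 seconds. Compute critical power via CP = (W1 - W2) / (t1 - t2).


W1 = P1 * t1 = 264 * 334 = 88176 J
W2 = P2 * t2 = 243 * 599 = 145557 J
CP = (88176 - 145557) / (334 - 599)
= 216.53 W

216.53 W


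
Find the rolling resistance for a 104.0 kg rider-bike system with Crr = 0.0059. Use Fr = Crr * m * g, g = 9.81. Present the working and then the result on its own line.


m * g = 104.0 * 9.81 = 1020.24 N
Fr = 0.0059 * 1020.24 = 6.019 N

6.019 N


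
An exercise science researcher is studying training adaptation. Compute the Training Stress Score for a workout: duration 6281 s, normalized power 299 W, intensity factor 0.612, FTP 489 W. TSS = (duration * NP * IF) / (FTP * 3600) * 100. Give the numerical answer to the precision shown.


Product = 6281 * 299 * 0.612 = 1149347.628
Base = 489 * 3600 = 1760400
TSS = 1149347.628 / 1760400 * 100 = 65.29

65.29 TSS


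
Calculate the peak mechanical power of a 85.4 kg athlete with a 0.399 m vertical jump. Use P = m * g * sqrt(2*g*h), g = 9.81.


First, sqrt(2gh) = sqrt(2 * 9.81 * 0.399)
= sqrt(7.82838) = 2.797924 m/s
Power = 85.4 * 9.81 * 2.797924 = 2344.03 W

2344.03 W


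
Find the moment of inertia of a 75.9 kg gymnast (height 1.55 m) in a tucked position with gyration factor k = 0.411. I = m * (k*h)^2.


Radius of gyration = 0.411 * 1.55 = 0.63705 m
I = 75.9 * 0.63705^2
= 75.9 * 0.405833
= 30.803 kg*m^2

30.803 kg*m^2


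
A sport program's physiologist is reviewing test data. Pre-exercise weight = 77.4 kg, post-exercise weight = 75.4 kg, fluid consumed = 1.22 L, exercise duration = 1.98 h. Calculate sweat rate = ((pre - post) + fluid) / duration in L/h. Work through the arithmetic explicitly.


Weight loss = 77.4 - 75.4 = 2.0 kg (approx L)
Total sweat = 2.0 + 1.22 = 3.22 L
Sweat rate = 3.22 / 1.98 = 1.626 L/h

1.626 L/h


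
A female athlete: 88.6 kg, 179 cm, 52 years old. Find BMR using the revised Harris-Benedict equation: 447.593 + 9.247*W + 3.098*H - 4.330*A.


Intercept = 447.593
Weight contribution = 9.247 * 88.6 = 819.2842
Height contribution = 3.098 * 179 = 554.542
Age contribution = 4.33 * 52 = 225.16
BMR = 447.593 + 819.2842 + 554.542 - 225.16
= 1596.26 kcal/day

1596.26 kcal/day


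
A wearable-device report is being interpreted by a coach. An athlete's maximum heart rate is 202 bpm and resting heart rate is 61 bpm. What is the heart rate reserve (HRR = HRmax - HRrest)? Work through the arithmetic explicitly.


HRR = HRmax - HRrest
= 202 - 61
= 141 bpm

141 bpm


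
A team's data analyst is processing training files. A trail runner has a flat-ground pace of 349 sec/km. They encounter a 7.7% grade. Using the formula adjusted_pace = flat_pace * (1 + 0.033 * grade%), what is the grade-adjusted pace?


Grade factor = 1 + 0.033 * 7.7 = 1.2541
Adjusted = 349 * 1.2541 = 437.68 sec/km

437.68 s/km


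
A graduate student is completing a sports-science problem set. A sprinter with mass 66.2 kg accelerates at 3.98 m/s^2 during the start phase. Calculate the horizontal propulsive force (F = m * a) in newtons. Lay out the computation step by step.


F = m * a
= 66.2 * 3.98
= 263.48 N

263.48 N


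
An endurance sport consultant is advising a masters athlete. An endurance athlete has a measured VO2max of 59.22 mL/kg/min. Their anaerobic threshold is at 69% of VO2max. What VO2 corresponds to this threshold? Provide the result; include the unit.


Anaerobic threshold VO2 = VO2max * 69%
= 59.22 * 0.69
= 40.86 mL/kg/min

40.86 mL/kg/min


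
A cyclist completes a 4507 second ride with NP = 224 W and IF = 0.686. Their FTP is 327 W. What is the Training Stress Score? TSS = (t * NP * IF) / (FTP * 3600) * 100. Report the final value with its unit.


t * NP * IF = 4507 * 224 * 0.686 = 692563.648
FTP * 3600 = 1177200
TSS = (692563.648 / 1177200) * 100 = 58.83

58.83 TSS


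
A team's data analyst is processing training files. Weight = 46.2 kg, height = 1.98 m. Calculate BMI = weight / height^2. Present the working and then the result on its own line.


height^2 = 1.98^2 = 3.9204
BMI = 46.2 / 3.9204 = 11.78 kg/m^2

11.78 kg/m^2


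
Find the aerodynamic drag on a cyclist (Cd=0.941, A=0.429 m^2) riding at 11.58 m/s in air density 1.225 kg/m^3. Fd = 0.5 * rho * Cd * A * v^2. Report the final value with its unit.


Fd = 0.5 * 1.225 * 0.941 * 0.429 * 11.58^2
= 0.5 * 1.225 * 0.941 * 0.429 * 134.0964
= 33.157 N

33.157 N


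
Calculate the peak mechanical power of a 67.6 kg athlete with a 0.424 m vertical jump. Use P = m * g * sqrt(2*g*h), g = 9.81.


First, sqrt(2gh) = sqrt(2 * 9.81 * 0.424)
= sqrt(8.31888) = 2.884247 m/s
Power = 67.6 * 9.81 * 2.884247 = 1912.71 W

1912.71 W


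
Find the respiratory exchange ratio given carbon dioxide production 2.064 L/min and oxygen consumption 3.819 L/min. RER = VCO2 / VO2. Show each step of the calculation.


VCO2 = 2.064 L/min
VO2 = 3.819 L/min
RER = 2.064 / 3.819 = 0.5405

0.5405


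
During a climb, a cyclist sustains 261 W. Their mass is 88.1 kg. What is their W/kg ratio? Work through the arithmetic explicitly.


Power-to-weight = 261 W / 88.1 kg
= 2.963 W/kg

2.963 W/kg


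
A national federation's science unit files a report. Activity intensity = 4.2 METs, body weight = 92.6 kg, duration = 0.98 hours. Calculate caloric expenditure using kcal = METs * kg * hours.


kcal = 4.2 * 92.6 * 0.98
= 388.92 * 0.98
= 381.14 kcal

381.14 kcal


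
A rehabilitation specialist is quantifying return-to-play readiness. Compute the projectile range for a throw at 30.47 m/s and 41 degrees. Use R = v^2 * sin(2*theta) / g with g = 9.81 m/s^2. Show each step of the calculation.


Two times the angle = 82 degrees
sin(82) = 0.990268
R = 928.4209 * 0.990268 / 9.81 = 93.719 m

93.719 m


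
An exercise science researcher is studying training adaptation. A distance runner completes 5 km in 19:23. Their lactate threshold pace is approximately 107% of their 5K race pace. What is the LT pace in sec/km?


Convert to seconds: 19 min 23 s = 1163 s
Pace per km = 1163 / 5 = 232.6 s/km
LT pace = 232.6 * 1.07 = 248.88 s/km

248.88 s/km


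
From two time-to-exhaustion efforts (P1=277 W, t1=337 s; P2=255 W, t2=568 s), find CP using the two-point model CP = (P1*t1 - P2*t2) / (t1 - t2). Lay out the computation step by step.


Work in trial 1 = 93349 J
Work in trial 2 = 144840 J
Delta work = -51491 J
Delta time = -231 s
CP = -51491 / -231 = 222.9 W

222.9 W


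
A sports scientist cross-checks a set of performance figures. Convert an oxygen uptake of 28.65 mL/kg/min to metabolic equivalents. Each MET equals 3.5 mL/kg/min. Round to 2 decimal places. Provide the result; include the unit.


One MET = 3.5 mL/kg/min
Number of METs = 28.65 / 3.5
= 8.19 METs

8.19 METs


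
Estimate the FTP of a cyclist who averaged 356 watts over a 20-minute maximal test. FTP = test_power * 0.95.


FTP = 356 * 0.95 = 338.2 W

338.2 W


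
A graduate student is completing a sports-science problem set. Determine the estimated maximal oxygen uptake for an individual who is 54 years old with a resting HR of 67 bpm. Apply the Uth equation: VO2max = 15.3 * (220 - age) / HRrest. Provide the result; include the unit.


HRmax = 220 - 54 = 166
VO2max = 15.3 * (166 / 67)
= 15.3 * 2.4776
= 37.91 mL/kg/min

37.91 mL/kg/min


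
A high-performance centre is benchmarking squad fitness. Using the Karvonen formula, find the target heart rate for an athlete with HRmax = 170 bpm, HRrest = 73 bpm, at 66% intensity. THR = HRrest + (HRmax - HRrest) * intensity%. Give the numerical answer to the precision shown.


HRR = 170 - 73 = 97
THR = 73 + 97 * 0.66
= 73 + 64.02
= 137.02 bpm

137.02 bpm


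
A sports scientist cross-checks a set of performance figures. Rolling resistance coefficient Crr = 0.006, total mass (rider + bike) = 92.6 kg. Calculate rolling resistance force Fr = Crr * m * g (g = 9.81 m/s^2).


Fr = Crr * m * g
= 0.006 * 92.6 * 9.81
= 5.45 N

5.45 N


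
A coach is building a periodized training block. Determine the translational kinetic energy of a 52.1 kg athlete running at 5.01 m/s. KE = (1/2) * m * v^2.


KE = 0.5 * m * v^2
= 0.5 * 52.1 * 5.01^2
= 0.5 * 52.1 * 25.1001
= 653.86 J

653.86 J


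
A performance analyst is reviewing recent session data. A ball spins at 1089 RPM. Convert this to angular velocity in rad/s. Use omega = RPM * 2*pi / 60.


omega = 1089 * 2 * pi / 60
= 1089 * 6.28318531 / 60
= 6842.389 / 60
= 114.04 rad/s

114.04 rad/s


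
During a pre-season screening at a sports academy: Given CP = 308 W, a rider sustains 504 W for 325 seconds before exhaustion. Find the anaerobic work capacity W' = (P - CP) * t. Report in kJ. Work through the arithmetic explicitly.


Excess power = 504 - 308 = 196 W
Work above CP = 196 * 325 = 63700 J
W' = 63.7 kJ

63.7 kJ


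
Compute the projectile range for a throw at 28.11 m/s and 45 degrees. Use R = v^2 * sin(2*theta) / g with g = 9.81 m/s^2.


Two times the angle = 90 degrees
sin(90) = 1.0
R = 790.1721 * 1.0 / 9.81 = 80.548 m

80.548 m


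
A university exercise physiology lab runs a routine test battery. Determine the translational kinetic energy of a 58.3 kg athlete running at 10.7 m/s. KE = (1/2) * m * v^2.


KE = 0.5 * m * v^2
= 0.5 * 58.3 * 10.7^2
= 0.5 * 58.3 * 114.49
= 3337.38 J

3337.38 J


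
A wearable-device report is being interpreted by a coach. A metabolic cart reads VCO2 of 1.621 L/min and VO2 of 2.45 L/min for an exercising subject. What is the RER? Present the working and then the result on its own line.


RER = VCO2 / VO2 = 1.621 / 2.45 = 0.6616

0.6616


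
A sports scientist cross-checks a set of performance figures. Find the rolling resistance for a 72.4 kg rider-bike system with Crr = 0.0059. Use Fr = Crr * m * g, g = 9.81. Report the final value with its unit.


m * g = 72.4 * 9.81 = 710.244 N
Fr = 0.0059 * 710.244 = 4.19 N

4.19 N


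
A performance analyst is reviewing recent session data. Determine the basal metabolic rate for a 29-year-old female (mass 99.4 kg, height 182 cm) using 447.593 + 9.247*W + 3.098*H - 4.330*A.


BMR = 447.593 + 9.247*99.4 + 3.098*182 - 4.330*29
= 1805.01 kcal/day

1805.01 kcal/day


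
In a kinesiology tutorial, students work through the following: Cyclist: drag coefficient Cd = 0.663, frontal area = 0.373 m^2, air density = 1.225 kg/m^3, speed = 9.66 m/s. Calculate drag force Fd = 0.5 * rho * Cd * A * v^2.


v^2 = 9.66^2 = 93.3156
Fd = 0.5 * 1.225 * 0.663 * 0.373 * 93.3156
= 14.135 N

14.135 N


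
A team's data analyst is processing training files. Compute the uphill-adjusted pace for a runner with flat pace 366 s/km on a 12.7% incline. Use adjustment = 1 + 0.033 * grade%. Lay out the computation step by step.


Adjustment factor = 1 + 0.033 * 12.7 = 1.4191
Grade-adjusted pace = 366 * 1.4191 = 519.39 s/km

519.39 s/km


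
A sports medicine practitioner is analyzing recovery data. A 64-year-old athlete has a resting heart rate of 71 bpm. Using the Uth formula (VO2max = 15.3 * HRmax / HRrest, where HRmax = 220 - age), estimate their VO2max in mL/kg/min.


HRmax = 220 - 64 = 156 bpm
Ratio = HRmax / HRrest = 156 / 71 = 2.1972
VO2max = 15.3 * 2.1972 = 33.62 mL/kg/min

33.62 mL/kg/min


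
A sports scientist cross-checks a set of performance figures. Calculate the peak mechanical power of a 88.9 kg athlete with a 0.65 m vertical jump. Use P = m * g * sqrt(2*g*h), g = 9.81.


First, sqrt(2gh) = sqrt(2 * 9.81 * 0.65)
= sqrt(12.753) = 3.571134 m/s
Power = 88.9 * 9.81 * 3.571134 = 3114.42 W

3114.42 W


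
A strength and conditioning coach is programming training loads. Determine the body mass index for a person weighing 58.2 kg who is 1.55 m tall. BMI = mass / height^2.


BMI = mass / height^2
= 58.2 / 1.55^2
= 58.2 / 2.4025
= 24.22 kg/m^2

24.22 kg/m^2


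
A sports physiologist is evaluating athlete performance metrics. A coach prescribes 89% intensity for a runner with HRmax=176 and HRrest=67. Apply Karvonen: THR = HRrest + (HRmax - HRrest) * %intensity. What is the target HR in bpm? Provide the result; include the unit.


Heart rate reserve = 176 - 67 = 109
Intensity fraction = 89 / 100 = 0.89
THR = 67 + 109 * 0.89 = 164.01 bpm

164.01 bpm


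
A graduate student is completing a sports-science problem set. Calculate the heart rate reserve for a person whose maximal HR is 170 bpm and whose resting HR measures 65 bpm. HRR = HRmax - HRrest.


HRmax = 170 bpm
HRrest = 65 bpm
HRR = 170 - 65 = 105 bpm

105 bpm


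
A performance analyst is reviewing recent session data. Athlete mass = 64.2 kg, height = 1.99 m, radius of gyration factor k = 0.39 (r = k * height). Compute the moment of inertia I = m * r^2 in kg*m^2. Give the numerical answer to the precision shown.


r = k * height = 0.39 * 1.99 = 0.7761 m
r^2 = 0.7761^2 = 0.602331
I = 64.2 * 0.602331 = 38.67 kg*m^2

38.67 kg*m^2


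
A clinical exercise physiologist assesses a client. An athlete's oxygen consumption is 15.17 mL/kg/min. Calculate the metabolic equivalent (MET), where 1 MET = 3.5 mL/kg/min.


MET = VO2 / 3.5
= 15.17 / 3.5
= 4.33 METs

4.33 METs


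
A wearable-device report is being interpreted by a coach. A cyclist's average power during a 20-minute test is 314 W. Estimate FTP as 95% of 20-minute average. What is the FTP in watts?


FTP = 20-min power * 0.95
= 314 * 0.95
= 298.3 W

298.3 W


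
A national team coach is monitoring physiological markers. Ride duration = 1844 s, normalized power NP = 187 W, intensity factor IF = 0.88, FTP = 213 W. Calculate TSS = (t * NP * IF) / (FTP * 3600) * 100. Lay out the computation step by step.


Numerator = 1844 * 187 * 0.88 = 303448.64
Denominator = 213 * 3600 = 766800
TSS = 303448.64 / 766800 * 100
= 39.57

39.57 TSS


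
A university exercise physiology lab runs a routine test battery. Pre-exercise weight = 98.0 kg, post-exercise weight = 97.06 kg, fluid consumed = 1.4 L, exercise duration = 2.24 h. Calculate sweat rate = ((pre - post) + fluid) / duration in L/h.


Weight loss = 98.0 - 97.06 = 0.94 kg (approx L)
Total sweat = 0.94 + 1.4 = 2.34 L
Sweat rate = 2.34 / 2.24 = 1.045 L/h

1.045 L/h


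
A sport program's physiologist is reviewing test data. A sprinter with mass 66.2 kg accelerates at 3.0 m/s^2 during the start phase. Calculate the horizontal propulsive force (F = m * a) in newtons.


F = m * a
= 66.2 * 3.0
= 198.6 N

198.6 N


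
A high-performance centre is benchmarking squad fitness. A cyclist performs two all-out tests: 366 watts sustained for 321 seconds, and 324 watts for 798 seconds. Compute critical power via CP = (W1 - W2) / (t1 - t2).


W1 = P1 * t1 = 366 * 321 = 117486 J
W2 = P2 * t2 = 324 * 798 = 258552 J
CP = (117486 - 258552) / (321 - 798)
= 295.74 W

295.74 W


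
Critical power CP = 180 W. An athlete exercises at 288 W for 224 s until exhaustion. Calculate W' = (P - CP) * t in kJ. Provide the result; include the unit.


P - CP = 288 - 180 = 108 W
W' = 108 * 224 = 24192 J
= 24192 / 1000 = 24.192 kJ

24.192 kJ


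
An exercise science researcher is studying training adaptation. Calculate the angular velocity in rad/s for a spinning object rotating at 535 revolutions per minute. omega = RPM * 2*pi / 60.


omega = RPM * 2*pi / 60
= 535 * 6.28318531 / 60
= 56.025 rad/s

56.025 rad/s


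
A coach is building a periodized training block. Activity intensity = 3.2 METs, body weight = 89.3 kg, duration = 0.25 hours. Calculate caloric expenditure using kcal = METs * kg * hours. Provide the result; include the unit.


kcal = 3.2 * 89.3 * 0.25
= 285.76 * 0.25
= 71.44 kcal

71.44 kcal


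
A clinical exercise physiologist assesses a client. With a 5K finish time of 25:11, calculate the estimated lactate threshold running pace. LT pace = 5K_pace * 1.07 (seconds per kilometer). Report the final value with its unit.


Race duration = 1511 s for 5 km
Average pace = 1511 / 5 = 302.2 s/km
LT pace = 302.2 * 1.07
= 323.35 s/km

323.35 s/km


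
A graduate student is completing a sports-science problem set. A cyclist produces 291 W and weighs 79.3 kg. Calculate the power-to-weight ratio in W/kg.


P/W = power / mass
= 291 / 79.3
= 3.67 W/kg

3.67 W/kg


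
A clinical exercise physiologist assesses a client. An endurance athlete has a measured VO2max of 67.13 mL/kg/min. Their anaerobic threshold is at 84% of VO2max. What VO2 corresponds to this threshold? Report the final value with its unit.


Anaerobic threshold VO2 = VO2max * 84%
= 67.13 * 0.84
= 56.39 mL/kg/min

56.39 mL/kg/min


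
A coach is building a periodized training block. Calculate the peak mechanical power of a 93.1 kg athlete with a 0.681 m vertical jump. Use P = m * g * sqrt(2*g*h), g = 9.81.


First, sqrt(2gh) = sqrt(2 * 9.81 * 0.681)
= sqrt(13.36122) = 3.6553 m/s
Power = 93.1 * 9.81 * 3.6553 = 3338.43 W

3338.43 W


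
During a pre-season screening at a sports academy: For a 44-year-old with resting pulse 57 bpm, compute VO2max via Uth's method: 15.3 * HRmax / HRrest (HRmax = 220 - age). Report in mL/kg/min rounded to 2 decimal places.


Step 1: HRmax = 220 - 44 = 176 bpm
Step 2: Ratio = 176 / 57 = 3.0877
Step 3: VO2max = 15.3 * 3.0877 = 47.24 mL/kg/min

47.24 mL/kg/min


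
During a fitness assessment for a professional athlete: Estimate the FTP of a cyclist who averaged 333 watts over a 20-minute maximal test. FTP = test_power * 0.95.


FTP = 333 * 0.95 = 316.35 W

316.35 W


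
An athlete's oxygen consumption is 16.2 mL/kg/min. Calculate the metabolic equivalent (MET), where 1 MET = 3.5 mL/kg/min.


MET = VO2 / 3.5
= 16.2 / 3.5
= 4.63 METs

4.63 METs


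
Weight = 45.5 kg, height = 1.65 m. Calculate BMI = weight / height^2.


height^2 = 1.65^2 = 2.7225
BMI = 45.5 / 2.7225 = 16.71 kg/m^2

16.71 kg/m^2


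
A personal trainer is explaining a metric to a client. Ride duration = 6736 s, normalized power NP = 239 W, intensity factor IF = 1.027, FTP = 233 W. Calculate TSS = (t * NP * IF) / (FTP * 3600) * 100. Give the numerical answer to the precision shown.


Numerator = 6736 * 239 * 1.027 = 1653371.408
Denominator = 233 * 3600 = 838800
TSS = 1653371.408 / 838800 * 100
= 197.11

197.11 TSS


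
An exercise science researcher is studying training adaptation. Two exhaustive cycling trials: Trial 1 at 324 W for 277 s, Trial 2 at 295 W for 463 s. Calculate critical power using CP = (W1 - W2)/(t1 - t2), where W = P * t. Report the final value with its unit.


W1 = 324 * 277 = 89748 J
W2 = 295 * 463 = 136585 J
CP = (89748 - 136585) / (277 - 463)
= -46837 / -186
= 251.81 W

251.81 W


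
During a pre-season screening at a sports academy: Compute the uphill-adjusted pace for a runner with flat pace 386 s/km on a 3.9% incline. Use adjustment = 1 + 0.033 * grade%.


Adjustment factor = 1 + 0.033 * 3.9 = 1.1287
Grade-adjusted pace = 386 * 1.1287 = 435.68 s/km

435.68 s/km
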